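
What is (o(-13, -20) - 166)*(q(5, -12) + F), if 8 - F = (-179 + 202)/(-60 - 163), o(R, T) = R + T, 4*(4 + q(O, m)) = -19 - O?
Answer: 84177/223 ≈ 377.48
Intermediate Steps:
q(O, m) = -35/4 - O/4 (q(O, m) = -4 + (-19 - O)/4 = -4 + (-19/4 - O/4) = -35/4 - O/4)
F = 1807/223 (F = 8 - (-179 + 202)/(-60 - 163) = 8 - 23/(-223) = 8 - 23*(-1)/223 = 8 - 1*(-23/223) = 8 + 23/223 = 1807/223 ≈ 8.1031)
(o(-13, -20) - 166)*(q(5, -12) + F) = ((-13 - 20) - 166)*((-35/4 - 1/4*5) + 1807/223) = (-33 - 166)*((-35/4 - 5/4) + 1807/223) = -199*(-10 + 1807/223) = -199*(-423/223) = 84177/223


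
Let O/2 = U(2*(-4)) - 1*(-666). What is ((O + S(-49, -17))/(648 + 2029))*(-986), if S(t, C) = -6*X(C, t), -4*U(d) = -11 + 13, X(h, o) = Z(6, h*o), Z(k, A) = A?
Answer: 3615662/2677 ≈ 1350.6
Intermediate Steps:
X(h, o) = h*o
U(d) = -½ (U(d) = -(-11 + 13)/4 = -¼*2 = -½)
S(t, C) = -6*C*t
O = 1331 (O = 2*(-½ - 1*(-666)) = 2*(-½ + 666) = 2*(1331/2) = 1331)
((O + S(-49, -17))/(648 + 2029))*(-986) = ((1331 - 6*(-17)*(-49))/(648 + 2029))*(-986) = ((1331 - 4998)/2677)*(-986) = -3667*1/2677*(-986) = -3667/2677*(-986) = 3615662/2677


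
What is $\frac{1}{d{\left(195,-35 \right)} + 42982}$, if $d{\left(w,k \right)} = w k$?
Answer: $\frac{1}{36157} \approx 2.7657 \cdot 10^{-5}$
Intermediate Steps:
$d{\left(w,k \right)} = k w$
$\frac{1}{d{\left(195,-35 \right)} + 42982} = \frac{1}{\left(-35\right) 195 + 42982} = \frac{1}{-6825 + 42982} = \frac{1}{36157}$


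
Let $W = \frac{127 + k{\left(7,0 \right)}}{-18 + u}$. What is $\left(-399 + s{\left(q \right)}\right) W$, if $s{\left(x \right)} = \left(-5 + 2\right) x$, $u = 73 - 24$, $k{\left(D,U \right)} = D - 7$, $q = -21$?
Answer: $- \frac{42672}{31} \approx -1376.5$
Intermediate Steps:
$k{\left(D,U \right)} = -7 + D$ ($k{\left(D,U \right)} = D - 7 = -7 + D$)
$u = 49$ ($u = 73 - 24 = 49$)
$s{\left(x \right)} = - 3 x$
$W = \frac{127}{31}$ ($W = \frac{127 + \left(-7 + 7\right)}{-18 + 49} = \frac{127 + 0}{31} = 127 \cdot \frac{1}{31} = \frac{127}{31} \approx 4.0968$)
$\left(-399 + s{\left(q \right)}\right) W = \left(-399 - -63\right) \frac{127}{31} = \left(-399 + 63\right) \frac{127}{31} = \left(-336\right) \frac{127}{31} = - \frac{42672}{31}$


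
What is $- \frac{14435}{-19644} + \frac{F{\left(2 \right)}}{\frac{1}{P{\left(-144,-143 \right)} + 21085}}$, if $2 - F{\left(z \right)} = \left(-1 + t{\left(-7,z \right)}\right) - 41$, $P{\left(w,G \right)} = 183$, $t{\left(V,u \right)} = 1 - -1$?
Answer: $\frac{17547135299}{19644} \approx 8.9326 \cdot 10^{5}$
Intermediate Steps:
$t{\left(V,u \right)} = 2$ ($t{\left(V,u \right)} = 1 + 1 = 2$)
$F{\left(z \right)} = 42$ ($F{\left(z \right)} = 2 - \left(\left(-1 + 2\right) - 41\right) = 2 - \left(1 - 41\right) = 2 - -40 = 2 + 40 = 42$)
$- \frac{14435}{-19644} + \frac{F{\left(2 \right)}}{\frac{1}{P{\left(-144,-143 \right)} + 21085}} = - \frac{14435}{-19644} + \frac{42}{\frac{1}{183 + 21085}} = \left(-14435\right) \left(- \frac{1}{19644}\right) + \frac{42}{\frac{1}{21268}} = \frac{14435}{19644} + 42 \frac{1}{\frac{1}{21268}} = \frac{14435}{19644} + 42 \cdot 21268 = \frac{14435}{19644} + 893256 = \frac{17547135299}{19644}$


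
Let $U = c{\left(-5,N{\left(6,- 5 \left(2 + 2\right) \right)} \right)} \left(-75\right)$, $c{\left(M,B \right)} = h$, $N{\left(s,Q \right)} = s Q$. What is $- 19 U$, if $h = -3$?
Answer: $-4275$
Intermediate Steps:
$N{\left(s,Q \right)} = Q s$
$c{\left(M,B \right)} = -3$
$U = 225$ ($U = \left(-3\right) \left(-75\right) = 225$)
$- 19 U = \left(-19\right) 225 = -4275$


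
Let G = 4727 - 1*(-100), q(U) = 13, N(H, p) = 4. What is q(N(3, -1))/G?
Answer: 13/4827 ≈ 0.0026932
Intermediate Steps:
G = 4827 (G = 4727 + 100 = 4827)
q(N(3, -1))/G = 13/4827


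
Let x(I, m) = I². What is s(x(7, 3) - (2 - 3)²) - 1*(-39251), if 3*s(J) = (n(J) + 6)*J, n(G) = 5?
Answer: 39427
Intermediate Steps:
s(J) = 11*J/3 (s(J) = ((5 + 6)*J)/3 = (11*J)/3 = 11*J/3)
s(x(7, 3) - (2 - 3)²) - 1*(-39251) = 11*(7² - (2 - 3)²)/3 - 1*(-39251) = 11*(49 - 1*(-1)²)/3 + 39251 = 11*(49 - 1*1)/3 + 39251 = 11*(49 - 1)/3 + 39251 = (11/3)*48 + 39251 = 176 + 39251 = 39427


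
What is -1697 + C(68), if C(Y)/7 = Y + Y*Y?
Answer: 31147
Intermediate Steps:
C(Y) = 7*Y + 7*Y² (C(Y) = 7*(Y + Y*Y) = 7*(Y + Y²) = 7*Y + 7*Y²)
-1697 + C(68) = -1697 + 7*68*(1 + 68) = -1697 + 7*68*69 = -1697 + 32844 = 31147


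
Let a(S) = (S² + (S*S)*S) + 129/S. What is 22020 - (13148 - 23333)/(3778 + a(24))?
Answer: 152536420/6927 ≈ 22021.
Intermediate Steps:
a(S) = S² + S³ + 129/S (a(S) = (S² + S²*S) + 129/S = (S² + S³) + 129/S = S² + S³ + 129/S)
22020 - (13148 - 23333)/(3778 + a(24)) = 22020 - (13148 - 23333)/(3778 + (129 + 24³*(1 + 24))/24) = 22020 - (-10185)/(3778 + (129 + 13824*25)/24) = 22020 - (-10185)/(3778 + (129 + 345600)/24) = 22020 - (-10185)/(3778 + (1/24)*345729) = 22020 - (-10185)/(3778 + 115243/8) = 22020 - (-10185)/145467/8 = 22020 - (-10185)*8/145467 = 22020 - 1*(-3880/6927) = 22020 + 3880/6927 = 152536420/6927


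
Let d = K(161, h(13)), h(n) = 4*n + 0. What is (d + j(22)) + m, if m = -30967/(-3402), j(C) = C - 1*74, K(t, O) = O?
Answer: 30967/3402 ≈ 9.1026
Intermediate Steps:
h(n) = 4*n
j(C) = -74 + C (j(C) = C - 74 = -74 + C)
d = 52 (d = 4*13 = 52)
m = 30967/3402 (m = -30967*(-1/3402) = 30967/3402 ≈ 9.1026)
(d + j(22)) + m = (52 + (-74 + 22)) + 30967/3402 = (52 - 52) + 30967/3402 = 0 + 30967/3402 = 30967/3402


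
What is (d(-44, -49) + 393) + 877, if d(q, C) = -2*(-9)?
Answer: 1288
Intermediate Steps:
d(q, C) = 18
(d(-44, -49) + 393) + 877 = (18 + 393) + 877 = 411 + 877 = 1288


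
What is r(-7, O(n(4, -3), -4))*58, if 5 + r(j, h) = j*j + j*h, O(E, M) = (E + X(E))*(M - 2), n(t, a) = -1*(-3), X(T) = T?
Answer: 17168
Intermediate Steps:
n(t, a) = 3
O(E, M) = 2*E*(-2 + M) (O(E, M) = (E + E)*(M - 2) = (2*E)*(-2 + M) = 2*E*(-2 + M))
r(j, h) = -5 + j² + h*j (r(j, h) = -5 + (j*j + j*h) = -5 + (j² + h*j) = -5 + j² + h*j)
r(-7, O(n(4, -3), -4))*58 = (-5 + (-7)² + (2*3*(-2 - 4))*(-7))*58 = (-5 + 49 + (2*3*(-6))*(-7))*58 = (-5 + 49 - 36*(-7))*58 = (-5 + 49 + 252)*58 = 296*58 = 17168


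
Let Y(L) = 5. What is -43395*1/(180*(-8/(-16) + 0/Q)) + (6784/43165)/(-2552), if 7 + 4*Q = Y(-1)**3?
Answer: -39835559143/82617810 ≈ -482.17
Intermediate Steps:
Q = 59/2 (Q = -7/4 + (1/4)*5**3 = -7/4 + (1/4)*125 = -7/4 + 125/4 = 59/2 ≈ 29.500)
-43395*1/(180*(-8/(-16) + 0/Q)) + (6784/43165)/(-2552) = -43395*1/(180*(-8/(-16) + 0/(59/2))) + (6784/43165)/(-2552) = -43395*1/(180*(-8*(-1/16) + 0*(2/59))) + (6784*(1/43165))*(-1/2552) = -43395*1/(180*(1/2 + 0)) + (6784/43165)*(-1/2552) = -43395/(((1/2)*10)*18) - 848/13769635 = -43395/(5*18) - 848/13769635 = -43395/90 - 848/13769635 = -43395*1/90 - 848/13769635 = -2893/6 - 848/13769635 = -39835559143/82617810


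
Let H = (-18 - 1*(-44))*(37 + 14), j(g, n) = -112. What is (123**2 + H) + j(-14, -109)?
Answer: 16343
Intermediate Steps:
H = 1326 (H = (-18 + 44)*51 = 26*51 = 1326)
(123**2 + H) + j(-14, -109) = (123**2 + 1326) - 112 = (15129 + 1326) - 112 = 16455 - 112 = 16343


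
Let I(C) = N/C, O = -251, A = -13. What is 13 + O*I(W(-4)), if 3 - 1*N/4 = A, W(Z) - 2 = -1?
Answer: -16051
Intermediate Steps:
W(Z) = 1 (W(Z) = 2 - 1 = 1)
N = 64 (N = 12 - 4*(-13) = 12 + 52 = 64)
I(C) = 64/C
13 + O*I(W(-4)) = 13 - 16064/1 = 13 - 16064 = -16051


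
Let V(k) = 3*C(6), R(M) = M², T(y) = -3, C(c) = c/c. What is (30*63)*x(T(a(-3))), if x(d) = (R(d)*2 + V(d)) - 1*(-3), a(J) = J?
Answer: 45360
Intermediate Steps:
C(c) = 1
V(k) = 3 (V(k) = 3*1 = 3)
x(d) = 6 + 2*d² (x(d) = (d²*2 + 3) - 1*(-3) = (2*d² + 3) + 3 = (3 + 2*d²) + 3 = 6 + 2*d²)
(30*63)*x(T(a(-3))) = (30*63)*(6 + 2*(-3)²) = 1890*(6 + 2*9) = 1890*(6 + 18) = 1890*24 = 45360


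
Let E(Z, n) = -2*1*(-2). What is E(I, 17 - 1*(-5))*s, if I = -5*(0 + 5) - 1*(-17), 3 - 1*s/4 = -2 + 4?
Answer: 16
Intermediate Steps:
s = 4 (s = 12 - 4*(-2 + 4) = 12 - 4*2 = 12 - 8 = 4)
I = -8 (I = -5*5 + 17 = -25 + 17 = -8)
E(Z, n) = 4 (E(Z, n) = -2*(-2) = 4)
E(I, 17 - 1*(-5))*s = 4*4 = 16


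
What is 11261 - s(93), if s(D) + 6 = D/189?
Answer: 709790/63 ≈ 11267.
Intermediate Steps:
s(D) = -6 + D/189
11261 - s(93) = 11261 - (-6 + (1/189)*93) = 11261 - (-6 + 31/63) = 11261 - 1*(-347/63) = 11261 + 347/63 = 709790/63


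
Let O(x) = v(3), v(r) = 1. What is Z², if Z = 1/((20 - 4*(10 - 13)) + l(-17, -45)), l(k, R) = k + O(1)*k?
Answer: ¼ ≈ 0.25000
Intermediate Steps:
O(x) = 1
l(k, R) = 2*k (l(k, R) = k + 1*k = k + k = 2*k)
Z = -½ (Z = 1/((20 - 4*(10 - 13)) + 2*(-17)) = 1/((20 - 4*(-3)) - 34) = 1/((20 + 12) - 34) = 1/(32 - 34) = 1/(-2) = -½ ≈ -0.50000)
Z² = (-½)² = ¼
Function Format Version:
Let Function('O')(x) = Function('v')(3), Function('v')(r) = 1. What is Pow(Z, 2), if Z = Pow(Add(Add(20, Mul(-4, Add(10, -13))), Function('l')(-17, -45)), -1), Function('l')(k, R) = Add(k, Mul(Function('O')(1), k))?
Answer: Rational(1, 4) ≈ 0.25000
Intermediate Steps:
Function('O')(x) = 1
Function('l')(k, R) = Mul(2, k) (Function('l')(k, R) = Add(k, Mul(1, k)) = Add(k, k) = Mul(2, k))
Z = Rational(-1, 2) (Z = Pow(Add(Add(20, Mul(-4, Add(10, -13))), Mul(2, -17)), -1) = Pow(Add(Add(20, Mul(-4, -3)), -34), -1) = Pow(Add(Add(20, 12), -34), -1) = Pow(Add(32, -34), -1) = Pow(-2, -1) = Rational(-1, 2) ≈ -0.50000)
Pow(Z, 2) = Pow(Rational(-1, 2), 2) = Rational(1, 4)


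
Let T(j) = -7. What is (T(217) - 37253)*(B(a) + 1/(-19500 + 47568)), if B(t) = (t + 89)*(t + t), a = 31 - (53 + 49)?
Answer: 222758310735/2339 ≈ 9.5237e+7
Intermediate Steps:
a = -71 (a = 31 - 1*102 = 31 - 102 = -71)
B(t) = 2*t*(89 + t) (B(t) = (89 + t)*(2*t) = 2*t*(89 + t))
(T(217) - 37253)*(B(a) + 1/(-19500 + 47568)) = (-7 - 37253)*(2*(-71)*(89 - 71) + 1/(-19500 + 47568)) = -37260*(2*(-71)*18 + 1/28068) = -37260*(-2556 + 1/28068) = -37260*(-71741807/28068) = 222758310735/2339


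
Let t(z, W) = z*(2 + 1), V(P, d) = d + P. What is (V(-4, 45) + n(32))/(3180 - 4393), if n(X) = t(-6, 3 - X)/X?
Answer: -647/19408 ≈ -0.033337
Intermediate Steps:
V(P, d) = P + d
t(z, W) = 3*z (t(z, W) = z*3 = 3*z)
n(X) = -18/X (n(X) = (3*(-6))/X = -18/X)
(V(-4, 45) + n(32))/(3180 - 4393) = ((-4 + 45) - 18/32)/(3180 - 4393) = (41 - 18*1/32)/(-1213) = (41 - 9/16)*(-1/1213) = (647/16)*(-1/1213) = -647/19408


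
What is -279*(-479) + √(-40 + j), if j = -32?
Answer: 133641 + 6*I*√2 ≈ 1.3364e+5 + 8.4853*I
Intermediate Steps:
-279*(-479) + √(-40 + j) = -279*(-479) + √(-40 - 32) = 133641 + √(-72) = 133641 + 6*I*√2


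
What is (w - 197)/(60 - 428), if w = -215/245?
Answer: 606/1127 ≈ 0.53771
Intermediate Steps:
w = -43/49 (w = -215*1/245 = -43/49 ≈ -0.87755)
(w - 197)/(60 - 428) = (-43/49 - 197)/(60 - 428) = -9696/49/(-368) = -9696/49*(-1/368) = 606/1127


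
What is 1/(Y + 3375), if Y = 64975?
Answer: 1/68350 ≈ 1.4631e-5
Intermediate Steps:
1/(Y + 3375) = 1/(64975 + 3375) = 1/68350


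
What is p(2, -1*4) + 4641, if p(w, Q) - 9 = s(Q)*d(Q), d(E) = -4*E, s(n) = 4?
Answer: 4714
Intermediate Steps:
p(w, Q) = 9 - 16*Q (p(w, Q) = 9 + 4*(-4*Q) = 9 - 16*Q)
p(2, -1*4) + 4641 = (9 - (-16)*4) + 4641 = (9 - 16*(-4)) + 4641 = (9 + 64) + 4641 = 73 + 4641 = 4714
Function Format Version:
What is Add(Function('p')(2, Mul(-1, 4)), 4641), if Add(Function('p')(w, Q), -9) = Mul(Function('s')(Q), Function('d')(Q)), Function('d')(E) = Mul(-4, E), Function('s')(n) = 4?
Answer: 4714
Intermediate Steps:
Function('p')(w, Q) = Add(9, Mul(-16, Q)) (Function('p')(w, Q) = Add(9, Mul(4, Mul(-4, Q))) = Add(9, Mul(-16, Q)))
Add(Function('p')(2, Mul(-1, 4)), 4641) = Add(Add(9, Mul(-16, Mul(-1, 4))), 4641) = Add(Add(9, Mul(-16, -4)), 4641) = Add(Add(9, 64), 4641) = Add(73, 4641) = 4714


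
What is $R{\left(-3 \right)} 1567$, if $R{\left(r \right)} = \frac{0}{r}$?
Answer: $0$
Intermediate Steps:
$R{\left(r \right)} = 0$
$R{\left(-3 \right)} 1567 = 0 \cdot 1567 = 0$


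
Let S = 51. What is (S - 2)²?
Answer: 2401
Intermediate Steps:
(S - 2)² = (51 - 2)² = 49² = 2401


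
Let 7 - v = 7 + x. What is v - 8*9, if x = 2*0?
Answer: -72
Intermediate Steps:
x = 0
v = 0 (v = 7 - (7 + 0) = 7 - 1*7 = 7 - 7 = 0)
v - 8*9 = 0 - 8*9 = 0 - 72 = -72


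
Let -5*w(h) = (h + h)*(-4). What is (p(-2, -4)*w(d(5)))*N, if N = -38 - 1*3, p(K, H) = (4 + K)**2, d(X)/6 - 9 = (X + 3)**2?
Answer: -574656/5 ≈ -1.1493e+5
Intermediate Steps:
d(X) = 54 + 6*(3 + X)**2 (d(X) = 54 + 6*(X + 3)**2 = 54 + 6*(3 + X)**2)
N = -41 (N = -38 - 3 = -41)
w(h) = 8*h/5 (w(h) = -(h + h)*(-4)/5 = -2*h*(-4)/5 = -(-8)*h/5 = 8*h/5)
(p(-2, -4)*w(d(5)))*N = ((4 - 2)**2*(8*(54 + 6*(3 + 5)**2)/5))*(-41) = (2**2*(8*(54 + 6*8**2)/5))*(-41) = (4*(8*(54 + 6*64)/5))*(-41) = (4*(8*(54 + 384)/5))*(-41) = (4*((8/5)*438))*(-41) = (4*(3504/5))*(-41) = (14016/5)*(-41) = -574656/5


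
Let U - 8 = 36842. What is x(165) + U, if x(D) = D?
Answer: 37015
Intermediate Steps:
U = 36850 (U = 8 + 36842 = 36850)
x(165) + U = 165 + 36850 = 37015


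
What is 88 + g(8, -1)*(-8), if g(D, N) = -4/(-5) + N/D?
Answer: 413/5 ≈ 82.600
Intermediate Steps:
g(D, N) = ⅘ + N/D (g(D, N) = -4*(-⅕) + N/D = ⅘ + N/D)
88 + g(8, -1)*(-8) = 88 + (⅘ - 1/8)*(-8) = 88 + (⅘ - 1*⅛)*(-8) = 88 + (⅘ - ⅛)*(-8) = 88 + (27/40)*(-8) = 88 - 27/5 = 413/5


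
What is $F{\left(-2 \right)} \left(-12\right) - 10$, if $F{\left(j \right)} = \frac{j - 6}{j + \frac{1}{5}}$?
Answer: $- \frac{190}{3} \approx -63.333$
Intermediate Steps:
$F{\left(j \right)} = \frac{-6 + j}{\frac{1}{5} + j}$ ($F{\left(j \right)} = \frac{-6 + j}{j + \frac{1}{5}} = \frac{-6 + j}{\frac{1}{5} + j}$)
$F{\left(-2 \right)} \left(-12\right) - 10 = \frac{5 \left(-6 - 2\right)}{1 + 5 \left(-2\right)} \left(-12\right) - 10 = 5 \frac{1}{1 - 10} \left(-8\right) \left(-12\right) - 10 = 5 \frac{1}{-9} \left(-8\right) \left(-12\right) - 10 = 5 \left(- \frac{1}{9}\right) \left(-8\right) \left(-12\right) - 10 = \frac{40}{9} \left(-12\right) - 10 = - \frac{160}{3} - 10 = - \frac{190}{3}$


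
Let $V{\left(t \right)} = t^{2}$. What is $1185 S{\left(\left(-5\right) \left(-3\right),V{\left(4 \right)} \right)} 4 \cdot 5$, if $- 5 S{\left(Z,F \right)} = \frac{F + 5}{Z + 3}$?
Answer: $-5530$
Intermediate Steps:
$S{\left(Z,F \right)} = - \frac{5 + F}{5 \left(3 + Z\right)}$ ($S{\left(Z,F \right)} = - \frac{\left(F + 5\right) \frac{1}{Z + 3}}{5} = - \frac{\left(5 + F\right) \frac{1}{3 + Z}}{5} = - \frac{\frac{1}{3 + Z} \left(5 + F\right)}{5} = - \frac{5 + F}{5 \left(3 + Z\right)}$)
$1185 S{\left(\left(-5\right) \left(-3\right),V{\left(4 \right)} \right)} 4 \cdot 5 = 1185 \frac{-5 - 4^{2}}{5 \left(3 - -15\right)} 4 \cdot 5 = 1185 \frac{-5 - 16}{5 \left(3 + 15\right)} 4 \cdot 5 = 1185 \frac{-5 - 16}{5 \cdot 18} \cdot 4 \cdot 5 = 1185 \cdot \frac{1}{5} \cdot \frac{1}{18} \left(-21\right) 4 \cdot 5 = 1185 \left(- \frac{7}{30}\right) 4 \cdot 5 = 1185 \left(\left(- \frac{14}{15}\right) 5\right) = 1185 \left(- \frac{14}{3}\right) = -5530$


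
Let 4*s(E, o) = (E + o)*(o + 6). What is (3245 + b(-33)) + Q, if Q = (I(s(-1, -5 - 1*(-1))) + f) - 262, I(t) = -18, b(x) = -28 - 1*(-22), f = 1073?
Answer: 4032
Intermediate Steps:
s(E, o) = (6 + o)*(E + o)/4 (s(E, o) = ((E + o)*(o + 6))/4 = ((E + o)*(6 + o))/4 = ((6 + o)*(E + o))/4 = (6 + o)*(E + o)/4)
b(x) = -6 (b(x) = -28 + 22 = -6)
Q = 793 (Q = (-18 + 1073) - 262 = 1055 - 262 = 793)
(3245 + b(-33)) + Q = (3245 - 6) + 793 = 3239 + 793 = 4032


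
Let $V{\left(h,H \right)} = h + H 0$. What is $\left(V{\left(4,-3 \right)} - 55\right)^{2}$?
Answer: $2601$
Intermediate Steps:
$V{\left(h,H \right)} = h$ ($V{\left(h,H \right)} = h + 0 = h$)
$\left(V{\left(4,-3 \right)} - 55\right)^{2} = \left(4 - 55\right)^{2} = \left(-51\right)^{2} = 2601$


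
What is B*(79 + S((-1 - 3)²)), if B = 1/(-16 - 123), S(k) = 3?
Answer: -82/139 ≈ -0.58993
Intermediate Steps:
B = -1/139 (B = 1/(-139) = -1/139 ≈ -0.0071942)
B*(79 + S((-1 - 3)²)) = -(79 + 3)/139 = -1/139*82 = -82/139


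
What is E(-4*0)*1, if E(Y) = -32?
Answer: -32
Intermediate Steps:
E(-4*0)*1 = -32*1 = -32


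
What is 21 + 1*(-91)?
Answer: -70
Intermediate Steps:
21 + 1*(-91) = 21 - 91 = -70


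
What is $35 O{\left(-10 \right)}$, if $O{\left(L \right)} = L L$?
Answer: $3500$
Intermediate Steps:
$O{\left(L \right)} = L^{2}$
$35 O{\left(-10 \right)} = 35 \left(-10\right)^{2} = 35 \cdot 100 = 3500$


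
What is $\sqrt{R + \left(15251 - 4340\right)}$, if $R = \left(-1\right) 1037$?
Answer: $\sqrt{9874} \approx 99.368$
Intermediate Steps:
$R = -1037$
$\sqrt{R + \left(15251 - 4340\right)} = \sqrt{-1037 + \left(15251 - 4340\right)} = \sqrt{-1037 + 10911} = \sqrt{9874}$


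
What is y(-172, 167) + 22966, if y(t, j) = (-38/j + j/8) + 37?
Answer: 30759593/1336 ≈ 23024.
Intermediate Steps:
y(t, j) = 37 - 38/j + j/8 (y(t, j) = (-38/j + j*(⅛)) + 37 = (-38/j + j/8) + 37 = 37 - 38/j + j/8)
y(-172, 167) + 22966 = (37 - 38/167 + (⅛)*167) + 22966 = (37 - 38*1/167 + 167/8) + 22966 = (37 - 38/167 + 167/8) + 22966 = 77017/1336 + 22966 = 30759593/1336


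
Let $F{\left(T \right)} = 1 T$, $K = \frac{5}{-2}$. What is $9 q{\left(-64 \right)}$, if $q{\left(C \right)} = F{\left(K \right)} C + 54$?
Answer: $1926$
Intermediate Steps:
$K = - \frac{5}{2}$ ($K = 5 \left(- \frac{1}{2}\right) = - \frac{5}{2} \approx -2.5$)
$F{\left(T \right)} = T$
$q{\left(C \right)} = 54 - \frac{5 C}{2}$ ($q{\left(C \right)} = - \frac{5 C}{2} + 54 = 54 - \frac{5 C}{2}$)
$9 q{\left(-64 \right)} = 9 \left(54 - -160\right) = 9 \left(54 + 160\right) = 9 \cdot 214 = 1926$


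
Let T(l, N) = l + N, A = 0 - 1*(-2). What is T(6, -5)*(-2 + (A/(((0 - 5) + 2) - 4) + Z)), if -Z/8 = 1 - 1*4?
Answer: 152/7 ≈ 21.714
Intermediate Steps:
Z = 24 (Z = -8*(1 - 1*4) = -8*(1 - 4) = -8*(-3) = 24)
A = 2 (A = 0 + 2 = 2)
T(l, N) = N + l
T(6, -5)*(-2 + (A/(((0 - 5) + 2) - 4) + Z)) = (-5 + 6)*(-2 + (2/(((0 - 5) + 2) - 4) + 24)) = 1*(-2 + (2/((-5 + 2) - 4) + 24)) = 1*(-2 + (2/(-3 - 4) + 24)) = 1*(-2 + (2/(-7) + 24)) = 1*(-2 + (-1/7*2 + 24)) = 1*(-2 + (-2/7 + 24)) = 1*(-2 + 166/7) = 1*(152/7) = 152/7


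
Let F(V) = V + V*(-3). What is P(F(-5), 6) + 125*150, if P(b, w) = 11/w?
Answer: 112511/6 ≈ 18752.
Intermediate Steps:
F(V) = -2*V (F(V) = V - 3*V = -2*V)
P(F(-5), 6) + 125*150 = 11/6 + 125*150 = 11*(⅙) + 18750 = 11/6 + 18750 = 112511/6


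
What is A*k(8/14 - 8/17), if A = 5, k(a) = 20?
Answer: 100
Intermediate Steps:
A*k(8/14 - 8/17) = 5*20 = 100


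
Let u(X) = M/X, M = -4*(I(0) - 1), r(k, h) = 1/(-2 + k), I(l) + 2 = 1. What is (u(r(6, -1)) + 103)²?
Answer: 18225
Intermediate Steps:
I(l) = -1 (I(l) = -2 + 1 = -1)
M = 8 (M = -4*(-1 - 1) = -4*(-2) = 8)
u(X) = 8/X
(u(r(6, -1)) + 103)² = (8/(1/(-2 + 6)) + 103)² = (8/(1/4) + 103)² = (8/(¼) + 103)² = (8*4 + 103)² = (32 + 103)² = 135² = 18225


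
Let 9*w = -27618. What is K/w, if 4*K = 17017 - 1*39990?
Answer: 68919/36824 ≈ 1.8716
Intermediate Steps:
w = -9206/3 (w = (⅑)*(-27618) = -9206/3 ≈ -3068.7)
K = -22973/4 (K = (17017 - 1*39990)/4 = (17017 - 39990)/4 = (¼)*(-22973) = -22973/4 ≈ -5743.3)
K/w = -22973/(4*(-9206/3)) = -22973/4*(-3/9206) = 68919/36824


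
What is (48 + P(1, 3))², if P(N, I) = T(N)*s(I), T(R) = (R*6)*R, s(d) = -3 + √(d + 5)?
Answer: 1188 + 720*√2 ≈ 2206.2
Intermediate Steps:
s(d) = -3 + √(5 + d)
T(R) = 6*R² (T(R) = (6*R)*R = 6*R²)
P(N, I) = 6*N²*(-3 + √(5 + I)) (P(N, I) = (6*N²)*(-3 + √(5 + I)) = 6*N²*(-3 + √(5 + I)))
(48 + P(1, 3))² = (48 + 6*1²*(-3 + √(5 + 3)))² = (48 + 6*1*(-3 + √8))² = (48 + 6*1*(-3 + 2*√2))² = (48 + (-18 + 12*√2))² = (30 + 12*√2)²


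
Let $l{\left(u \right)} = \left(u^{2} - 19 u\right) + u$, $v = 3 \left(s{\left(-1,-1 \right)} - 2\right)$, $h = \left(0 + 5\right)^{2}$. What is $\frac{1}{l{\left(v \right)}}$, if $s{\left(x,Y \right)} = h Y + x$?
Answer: $\frac{1}{8568} \approx 0.00011671$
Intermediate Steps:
$h = 25$ ($h = 5^{2} = 25$)
$s{\left(x,Y \right)} = x + 25 Y$ ($s{\left(x,Y \right)} = 25 Y + x = x + 25 Y$)
$v = -84$ ($v = 3 \left(\left(-1 + 25 \left(-1\right)\right) - 2\right) = 3 \left(\left(-1 - 25\right) - 2\right) = 3 \left(-26 - 2\right) = 3 \left(-28\right) = -84$)
$l{\left(u \right)} = u^{2} - 18 u$
$\frac{1}{l{\left(v \right)}} = \frac{1}{\left(-84\right) \left(-18 - 84\right)} = \frac{1}{\left(-84\right) \left(-102\right)} = \frac{1}{8568}$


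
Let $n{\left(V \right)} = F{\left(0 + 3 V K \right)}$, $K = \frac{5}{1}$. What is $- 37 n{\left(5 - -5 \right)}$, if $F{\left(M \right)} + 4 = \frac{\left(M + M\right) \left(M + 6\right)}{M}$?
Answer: $-11396$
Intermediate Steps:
$K = 5$ ($K = 5 \cdot 1 = 5$)
$F{\left(M \right)} = 8 + 2 M$ ($F{\left(M \right)} = -4 + \frac{\left(M + M\right) \left(M + 6\right)}{M} = -4 + \frac{2 M \left(6 + M\right)}{M} = -4 + \left(12 + 2 M\right) = 8 + 2 M$)
$n{\left(V \right)} = 8 + 30 V$ ($n{\left(V \right)} = 8 + 2 \left(0 + 3 V 5\right) = 8 + 2 \left(0 + 15 V\right) = 8 + 2 \cdot 15 V = 8 + 30 V$)
$- 37 n{\left(5 - -5 \right)} = - 37 \left(8 + 30 \left(5 - -5\right)\right) = - 37 \left(8 + 30 \left(5 + 5\right)\right) = - 37 \left(8 + 30 \cdot 10\right) = - 37 \left(8 + 300\right) = \left(-37\right) 308 = -11396$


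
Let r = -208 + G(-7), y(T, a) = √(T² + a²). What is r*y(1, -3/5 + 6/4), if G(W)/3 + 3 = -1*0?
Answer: -217*√181/10 ≈ -291.94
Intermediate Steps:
G(W) = -9 (G(W) = -9 + 3*(-1*0) = -9 + 3*0 = -9 + 0 = -9)
r = -217 (r = -208 - 9 = -217)
r*y(1, -3/5 + 6/4) = -217*√(1² + (-3/5 + 6/4)²) = -217*√(1 + (-3*⅕ + 6*(¼))²) = -217*√(1 + (-⅗ + 3/2)²) = -217*√(1 + (9/10)²) = -217*√(1 + 81/100) = -217*√181/10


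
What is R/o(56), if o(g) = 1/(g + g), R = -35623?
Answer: -3989776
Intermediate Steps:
o(g) = 1/(2*g)
R/o(56) = -35623/((1/2)/56) = -35623/((1/2)*(1/56)) = -35623/1/112 = -35623*112 = -3989776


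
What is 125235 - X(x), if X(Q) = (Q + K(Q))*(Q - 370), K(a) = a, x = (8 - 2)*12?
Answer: 168147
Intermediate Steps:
x = 72 (x = 6*12 = 72)
X(Q) = 2*Q*(-370 + Q) (X(Q) = (Q + Q)*(Q - 370) = (2*Q)*(-370 + Q) = 2*Q*(-370 + Q))
125235 - X(x) = 125235 - 2*72*(-370 + 72) = 125235 - 2*72*(-298) = 125235 - 1*(-42912) = 125235 + 42912 = 168147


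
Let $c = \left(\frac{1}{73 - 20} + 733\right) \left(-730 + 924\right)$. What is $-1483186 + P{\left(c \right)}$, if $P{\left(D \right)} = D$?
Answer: $- \frac{71071958}{53} \approx -1.341 \cdot 10^{6}$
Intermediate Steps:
$c = \frac{7536900}{53}$ ($c = \left(\frac{1}{53} + 733\right) 194 = \frac{38850}{53} \cdot 194 = \frac{7536900}{53} \approx 1.4221 \cdot 10^{5}$)
$-1483186 + P{\left(c \right)} = -1483186 + \frac{7536900}{53} = - \frac{71071958}{53}$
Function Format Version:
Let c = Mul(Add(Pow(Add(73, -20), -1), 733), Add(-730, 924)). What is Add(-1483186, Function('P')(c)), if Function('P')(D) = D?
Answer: Rational(-71071958, 53) ≈ -1.3410e+6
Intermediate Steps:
c = Rational(7536900, 53) (c = Mul(Add(Pow(53, -1), 733), 194) = Mul(Add(Rational(1, 53), 733), 194) = Mul(Rational(38850, 53), 194) = Rational(7536900, 53) ≈ 1.4221e+5)
Add(-1483186, Function('P')(c)) = Add(-1483186, Rational(7536900, 53)) = Rational(-71071958, 53)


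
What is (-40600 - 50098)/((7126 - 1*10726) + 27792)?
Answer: -45349/12096 ≈ -3.7491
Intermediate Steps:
(-40600 - 50098)/((7126 - 1*10726) + 27792) = -90698/((7126 - 10726) + 27792) = -90698/(-3600 + 27792) = -90698/24192 = -90698*1/24192 = -45349/12096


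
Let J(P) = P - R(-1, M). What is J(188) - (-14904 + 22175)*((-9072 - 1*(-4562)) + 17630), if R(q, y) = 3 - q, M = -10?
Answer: -95395336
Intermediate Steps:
J(P) = -4 + P (J(P) = P - (3 - 1*(-1)) = P - (3 + 1) = P - 1*4 = P - 4 = -4 + P)
J(188) - (-14904 + 22175)*((-9072 - 1*(-4562)) + 17630) = (-4 + 188) - (-14904 + 22175)*((-9072 - 1*(-4562)) + 17630) = 184 - 7271*((-9072 + 4562) + 17630) = 184 - 7271*(-4510 + 17630) = 184 - 7271*13120 = 184 - 1*95395520 = 184 - 95395520 = -95395336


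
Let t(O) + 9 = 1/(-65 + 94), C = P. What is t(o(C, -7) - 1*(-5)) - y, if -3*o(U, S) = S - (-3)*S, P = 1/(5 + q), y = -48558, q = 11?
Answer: 1407922/29 ≈ 48549.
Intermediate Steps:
P = 1/16 (P = 1/(5 + 11) = 1/16 ≈ 0.062500)
C = 1/16 ≈ 0.062500
o(U, S) = -4*S/3 (o(U, S) = -(S - (-3)*S)/3 = -(S + 3*S)/3 = -4*S/3)
t(O) = -260/29 (t(O) = -9 + 1/(-65 + 94) = -9 + 1/29 = -260/29)
t(o(C, -7) - 1*(-5)) - y = -260/29 - 1*(-48558) = -260/29 + 48558 = 1407922/29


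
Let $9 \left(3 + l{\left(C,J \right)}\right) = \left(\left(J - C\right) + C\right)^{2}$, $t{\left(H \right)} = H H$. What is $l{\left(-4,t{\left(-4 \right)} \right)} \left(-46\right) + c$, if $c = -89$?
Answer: $- \frac{11335}{9} \approx -1259.4$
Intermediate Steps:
$t{\left(H \right)} = H^{2}$
$l{\left(C,J \right)} = -3 + \frac{J^{2}}{9}$ ($l{\left(C,J \right)} = -3 + \frac{\left(\left(J - C\right) + C\right)^{2}}{9} = -3 + \frac{J^{2}}{9}$)
$l{\left(-4,t{\left(-4 \right)} \right)} \left(-46\right) + c = \left(-3 + \frac{\left(\left(-4\right)^{2}\right)^{2}}{9}\right) \left(-46\right) - 89 = \left(-3 + \frac{16^{2}}{9}\right) \left(-46\right) - 89 = \left(-3 + \frac{1}{9} \cdot 256\right) \left(-46\right) - 89 = \left(-3 + \frac{256}{9}\right) \left(-46\right) - 89 = \frac{229}{9} \left(-46\right) - 89 = - \frac{10534}{9} - 89 = - \frac{11335}{9}$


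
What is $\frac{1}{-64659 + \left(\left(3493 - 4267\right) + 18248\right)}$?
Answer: $- \frac{1}{47185} \approx -2.1193 \cdot 10^{-5}$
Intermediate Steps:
$\frac{1}{-64659 + \left(\left(3493 - 4267\right) + 18248\right)} = \frac{1}{-64659 + \left(-774 + 18248\right)} = \frac{1}{-64659 + 17474} = \frac{1}{-47185} = - \frac{1}{47185}$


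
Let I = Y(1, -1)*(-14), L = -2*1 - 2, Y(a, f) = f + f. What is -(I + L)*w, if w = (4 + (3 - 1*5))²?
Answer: -96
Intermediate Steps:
Y(a, f) = 2*f
w = 4 (w = (4 + (3 - 5))² = (4 - 2)² = 2² = 4)
L = -4 (L = -2 - 2 = -4)
I = 28 (I = (2*(-1))*(-14) = -2*(-14) = 28)
-(I + L)*w = -(28 - 4)*4 = -24*4 = -1*96 = -96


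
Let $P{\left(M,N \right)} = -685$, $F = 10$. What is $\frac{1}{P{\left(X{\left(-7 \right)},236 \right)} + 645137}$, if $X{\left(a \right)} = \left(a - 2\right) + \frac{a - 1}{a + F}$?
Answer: $\frac{1}{644452} \approx 1.5517 \cdot 10^{-6}$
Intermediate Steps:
$X{\left(a \right)} = -2 + a + \frac{-1 + a}{10 + a}$ ($X{\left(a \right)} = \left(a - 2\right) + \frac{a - 1}{a + 10} = \left(-2 + a\right) + \frac{-1 + a}{10 + a} = -2 + a + \frac{-1 + a}{10 + a}$)
$\frac{1}{P{\left(X{\left(-7 \right)},236 \right)} + 645137} = \frac{1}{-685 + 645137} = \frac{1}{644452}$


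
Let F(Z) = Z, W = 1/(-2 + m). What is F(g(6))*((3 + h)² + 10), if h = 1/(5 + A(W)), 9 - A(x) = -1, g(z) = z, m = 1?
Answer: 8732/75 ≈ 116.43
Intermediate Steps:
W = -1 (W = 1/(-2 + 1) = 1/(-1) = -1)
A(x) = 10 (A(x) = 9 - 1*(-1) = 9 + 1 = 10)
h = 1/15 (h = 1/(5 + 10) = 1/15 ≈ 0.066667)
F(g(6))*((3 + h)² + 10) = 6*((3 + 1/15)² + 10) = 6*((46/15)² + 10) = 6*(2116/225 + 10) = 6*(4366/225) = 8732/75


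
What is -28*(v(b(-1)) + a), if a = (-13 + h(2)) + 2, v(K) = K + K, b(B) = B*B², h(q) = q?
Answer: 308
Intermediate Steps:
b(B) = B³
v(K) = 2*K
a = -9 (a = (-13 + 2) + 2 = -11 + 2 = -9)
-28*(v(b(-1)) + a) = -28*(2*(-1)³ - 9) = -28*(2*(-1) - 9) = -28*(-2 - 9) = -28*(-11) = 308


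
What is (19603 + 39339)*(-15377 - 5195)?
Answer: -1212554824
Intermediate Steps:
(19603 + 39339)*(-15377 - 5195) = 58942*(-20572) = -1212554824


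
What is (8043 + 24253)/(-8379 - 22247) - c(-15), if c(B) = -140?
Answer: 2127672/15313 ≈ 138.95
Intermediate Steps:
(8043 + 24253)/(-8379 - 22247) - c(-15) = (8043 + 24253)/(-8379 - 22247) - 1*(-140) = 32296/(-30626) + 140 = 32296*(-1/30626) + 140 = -16148/15313 + 140 = 2127672/15313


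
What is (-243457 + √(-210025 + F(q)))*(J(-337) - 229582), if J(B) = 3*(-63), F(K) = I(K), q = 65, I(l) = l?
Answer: 55939358347 - 459542*I*√52490 ≈ 5.5939e+10 - 1.0528e+8*I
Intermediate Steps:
F(K) = K
J(B) = -189
(-243457 + √(-210025 + F(q)))*(J(-337) - 229582) = (-243457 + √(-210025 + 65))*(-189 - 229582) = (-243457 + √(-209960))*(-229771) = (-243457 + 2*I*√52490)*(-229771) = 55939358347 - 459542*I*√52490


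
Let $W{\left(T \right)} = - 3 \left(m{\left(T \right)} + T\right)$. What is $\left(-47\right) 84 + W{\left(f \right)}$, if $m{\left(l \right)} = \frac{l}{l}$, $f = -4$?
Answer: $-3939$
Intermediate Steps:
$m{\left(l \right)} = 1$
$W{\left(T \right)} = -3 - 3 T$ ($W{\left(T \right)} = - 3 \left(1 + T\right) = -3 - 3 T$)
$\left(-47\right) 84 + W{\left(f \right)} = \left(-47\right) 84 - -9 = -3948 + \left(-3 + 12\right) = -3948 + 9 = -3939$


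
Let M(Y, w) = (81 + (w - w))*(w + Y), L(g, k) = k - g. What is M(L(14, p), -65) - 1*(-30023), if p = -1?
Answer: 23543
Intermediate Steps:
M(Y, w) = 81*Y + 81*w (M(Y, w) = (81 + 0)*(Y + w) = 81*(Y + w) = 81*Y + 81*w)
M(L(14, p), -65) - 1*(-30023) = (81*(-1 - 1*14) + 81*(-65)) - 1*(-30023) = (81*(-1 - 14) - 5265) + 30023 = (81*(-15) - 5265) + 30023 = (-1215 - 5265) + 30023 = -6480 + 30023 = 23543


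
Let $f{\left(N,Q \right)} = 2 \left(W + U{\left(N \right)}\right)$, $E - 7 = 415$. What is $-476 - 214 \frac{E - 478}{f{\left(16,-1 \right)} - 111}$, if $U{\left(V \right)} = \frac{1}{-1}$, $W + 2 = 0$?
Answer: $- \frac{67676}{117} \approx -578.43$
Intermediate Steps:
$W = -2$ ($W = -2 + 0 = -2$)
$E = 422$ ($E = 7 + 415 = 422$)
$U{\left(V \right)} = -1$
$f{\left(N,Q \right)} = -6$ ($f{\left(N,Q \right)} = 2 \left(-2 - 1\right) = 2 \left(-3\right) = -6$)
$-476 - 214 \frac{E - 478}{f{\left(16,-1 \right)} - 111} = -476 - 214 \frac{422 - 478}{-6 - 111} = -476 - 214 \left(- \frac{56}{-117}\right) = -476 - 214 \left(\left(-56\right) \left(- \frac{1}{117}\right)\right) = -476 - \frac{11984}{117} = - \frac{67676}{117}$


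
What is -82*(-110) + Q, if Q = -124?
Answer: 8896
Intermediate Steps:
-82*(-110) + Q = -82*(-110) - 124 = 9020 - 124 = 8896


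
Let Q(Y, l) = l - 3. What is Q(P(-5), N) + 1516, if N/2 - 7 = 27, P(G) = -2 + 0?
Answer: 1581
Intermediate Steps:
P(G) = -2
N = 68 (N = 14 + 2*27 = 14 + 54 = 68)
Q(Y, l) = -3 + l
Q(P(-5), N) + 1516 = (-3 + 68) + 1516 = 65 + 1516 = 1581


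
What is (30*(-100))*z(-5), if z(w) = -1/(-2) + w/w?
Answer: -4500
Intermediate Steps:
z(w) = 3/2 (z(w) = -1*(-½) + 1 = ½ + 1 = 3/2)
(30*(-100))*z(-5) = (30*(-100))*(3/2) = -3000*3/2 = -4500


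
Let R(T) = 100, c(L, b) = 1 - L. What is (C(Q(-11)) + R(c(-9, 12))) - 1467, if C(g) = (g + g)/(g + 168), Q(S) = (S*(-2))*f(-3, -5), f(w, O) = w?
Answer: -23261/17 ≈ -1368.3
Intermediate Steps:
Q(S) = 6*S (Q(S) = (S*(-2))*(-3) = -2*S*(-3) = 6*S)
C(g) = 2*g/(168 + g) (C(g) = (2*g)/(168 + g) = 2*g/(168 + g))
(C(Q(-11)) + R(c(-9, 12))) - 1467 = (2*(6*(-11))/(168 + 6*(-11)) + 100) - 1467 = (2*(-66)/(168 - 66) + 100) - 1467 = (2*(-66)/102 + 100) - 1467 = (2*(-66)*(1/102) + 100) - 1467 = (-22/17 + 100) - 1467 = 1678/17 - 1467 = -23261/17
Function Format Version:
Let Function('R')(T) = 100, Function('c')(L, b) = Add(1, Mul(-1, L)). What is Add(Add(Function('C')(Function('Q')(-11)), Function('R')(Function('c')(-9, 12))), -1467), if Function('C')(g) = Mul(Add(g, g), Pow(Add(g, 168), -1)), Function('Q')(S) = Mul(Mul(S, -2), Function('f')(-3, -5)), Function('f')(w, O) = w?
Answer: Rational(-23261, 17) ≈ -1368.3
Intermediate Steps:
Function('Q')(S) = Mul(6, S) (Function('Q')(S) = Mul(Mul(S, -2), -3) = Mul(Mul(-2, S), -3) = Mul(6, S))
Function('C')(g) = Mul(2, g, Pow(Add(168, g), -1)) (Function('C')(g) = Mul(Mul(2, g), Pow(Add(168, g), -1)) = Mul(2, g, Pow(Add(168, g), -1)))
Add(Add(Function('C')(Function('Q')(-11)), Function('R')(Function('c')(-9, 12))), -1467) = Add(Add(Mul(2, Mul(6, -11), Pow(Add(168, Mul(6, -11)), -1)), 100), -1467) = Add(Add(Mul(2, -66, Pow(Add(168, -66), -1)), 100), -1467) = Add(Add(Mul(2, -66, Pow(102, -1)), 100), -1467) = Add(Add(Mul(2, -66, Rational(1, 102)), 100), -1467) = Add(Add(Rational(-22, 17), 100), -1467) = Add(Rational(1678, 17), -1467) = Rational(-23261, 17)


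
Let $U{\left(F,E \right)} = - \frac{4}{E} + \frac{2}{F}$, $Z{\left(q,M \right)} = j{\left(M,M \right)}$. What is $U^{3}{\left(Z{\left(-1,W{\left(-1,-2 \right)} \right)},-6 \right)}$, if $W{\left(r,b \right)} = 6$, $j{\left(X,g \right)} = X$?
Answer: $1$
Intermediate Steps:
$Z{\left(q,M \right)} = M$
$U^{3}{\left(Z{\left(-1,W{\left(-1,-2 \right)} \right)},-6 \right)} = \left(- \frac{4}{-6} + \frac{2}{6}\right)^{3} = \left(\left(-4\right) \left(- \frac{1}{6}\right) + 2 \cdot \frac{1}{6}\right)^{3} = \left(\frac{2}{3} + \frac{1}{3}\right)^{3} = 1^{3} = 1$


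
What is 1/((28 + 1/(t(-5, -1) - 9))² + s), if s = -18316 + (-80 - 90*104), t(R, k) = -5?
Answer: -196/5287295 ≈ -3.7070e-5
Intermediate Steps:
s = -27756 (s = -18316 + (-80 - 9360) = -18316 - 9440 = -27756)
1/((28 + 1/(t(-5, -1) - 9))² + s) = 1/((28 + 1/(-5 - 9))² - 27756) = 1/((28 + 1/(-14))² - 27756) = 1/((28 - 1/14)² - 27756) = 1/((391/14)² - 27756) = 1/(152881/196 - 27756) = 1/(-5287295/196) = -196/5287295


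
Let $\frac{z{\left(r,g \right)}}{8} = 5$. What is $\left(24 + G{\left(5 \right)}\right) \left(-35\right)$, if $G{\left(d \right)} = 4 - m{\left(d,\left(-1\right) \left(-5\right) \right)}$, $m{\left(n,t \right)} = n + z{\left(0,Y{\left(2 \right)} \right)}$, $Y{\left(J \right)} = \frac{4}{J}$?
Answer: $595$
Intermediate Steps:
$z{\left(r,g \right)} = 40$ ($z{\left(r,g \right)} = 8 \cdot 5 = 40$)
$m{\left(n,t \right)} = 40 + n$ ($m{\left(n,t \right)} = n + 40 = 40 + n$)
$G{\left(d \right)} = -36 - d$ ($G{\left(d \right)} = 4 - \left(40 + d\right) = -36 - d$)
$\left(24 + G{\left(5 \right)}\right) \left(-35\right) = \left(24 - 41\right) \left(-35\right) = \left(-17\right) \left(-35\right) = 595$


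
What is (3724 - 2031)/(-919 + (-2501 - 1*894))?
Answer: -1693/4314 ≈ -0.39244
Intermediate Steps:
(3724 - 2031)/(-919 + (-2501 - 1*894)) = 1693/(-919 + (-2501 - 894)) = 1693/(-919 - 3395) = 1693/(-4314) = 1693*(-1/4314) = -1693/4314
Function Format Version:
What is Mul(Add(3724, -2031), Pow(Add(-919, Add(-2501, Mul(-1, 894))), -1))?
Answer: Rational(-1693, 4314) ≈ -0.39244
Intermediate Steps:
Mul(Add(3724, -2031), Pow(Add(-919, Add(-2501, Mul(-1, 894))), -1)) = Mul(1693, Pow(Add(-919, Add(-2501, -894)), -1)) = Mul(1693, Pow(Add(-919, -3395), -1)) = Mul(1693, Pow(-4314, -1)) = Mul(1693, Rational(-1, 4314)) = Rational(-1693, 4314)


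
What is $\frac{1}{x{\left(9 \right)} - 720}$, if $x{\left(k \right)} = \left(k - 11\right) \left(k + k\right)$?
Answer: $- \frac{1}{756} \approx -0.0013228$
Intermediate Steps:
$x{\left(k \right)} = 2 k \left(-11 + k\right)$ ($x{\left(k \right)} = \left(-11 + k\right) 2 k = 2 k \left(-11 + k\right)$)
$\frac{1}{x{\left(9 \right)} - 720} = \frac{1}{2 \cdot 9 \left(-11 + 9\right) - 720} = \frac{1}{2 \cdot 9 \left(-2\right) - 720} = \frac{1}{-36 - 720} = \frac{1}{-756} = - \frac{1}{756}$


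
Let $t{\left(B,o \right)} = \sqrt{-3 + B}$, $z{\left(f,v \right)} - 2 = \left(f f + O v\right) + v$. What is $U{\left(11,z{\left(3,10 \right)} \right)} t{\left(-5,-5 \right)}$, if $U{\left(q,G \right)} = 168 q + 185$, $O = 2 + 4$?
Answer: $4066 i \sqrt{2} \approx 5750.2 i$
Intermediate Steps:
$O = 6$
$z{\left(f,v \right)} = 2 + f^{2} + 7 v$ ($z{\left(f,v \right)} = 2 + \left(\left(f f + 6 v\right) + v\right) = 2 + \left(\left(f^{2} + 6 v\right) + v\right) = 2 + \left(f^{2} + 7 v\right) = 2 + f^{2} + 7 v$)
$U{\left(q,G \right)} = 185 + 168 q$
$U{\left(11,z{\left(3,10 \right)} \right)} t{\left(-5,-5 \right)} = \left(185 + 168 \cdot 11\right) \sqrt{-3 - 5} = \left(185 + 1848\right) \sqrt{-8} = 2033 \cdot 2 i \sqrt{2} = 4066 i \sqrt{2}$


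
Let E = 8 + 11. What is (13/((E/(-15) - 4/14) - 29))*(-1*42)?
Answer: 28665/1604 ≈ 17.871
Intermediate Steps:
E = 19
(13/((E/(-15) - 4/14) - 29))*(-1*42) = (13/((19/(-15) - 4/14) - 29))*(-1*42) = (13/((19*(-1/15) - 4*1/14) - 29))*(-42) = (13/((-19/15 - 2/7) - 29))*(-42) = (13/(-163/105 - 29))*(-42) = (13/(-3208/105))*(-42) = -105/3208*13*(-42) = -1365/3208*(-42) = 28665/1604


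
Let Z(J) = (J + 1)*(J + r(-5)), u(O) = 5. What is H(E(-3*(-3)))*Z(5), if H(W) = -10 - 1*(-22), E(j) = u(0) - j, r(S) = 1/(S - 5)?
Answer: 1764/5 ≈ 352.80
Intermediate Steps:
r(S) = 1/(-5 + S)
E(j) = 5 - j
Z(J) = (1 + J)*(-⅒ + J) (Z(J) = (J + 1)*(J + 1/(-5 - 5)) = (1 + J)*(J + 1/(-10)) = (1 + J)*(J - ⅒) = (1 + J)*(-⅒ + J))
H(W) = 12 (H(W) = -10 + 22 = 12)
H(E(-3*(-3)))*Z(5) = 12*(-⅒ + 5² + (9/10)*5) = 12*(-⅒ + 25 + 9/2) = 12*(147/5) = 1764/5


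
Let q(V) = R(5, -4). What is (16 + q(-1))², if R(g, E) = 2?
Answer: 324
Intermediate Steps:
q(V) = 2
(16 + q(-1))² = (16 + 2)² = 18² = 324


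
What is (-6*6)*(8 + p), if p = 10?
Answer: -648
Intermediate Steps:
(-6*6)*(8 + p) = (-6*6)*(8 + 10) = -1*36*18 = -36*18 = -648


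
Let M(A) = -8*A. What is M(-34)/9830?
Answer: 136/4915 ≈ 0.027670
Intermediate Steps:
M(-34)/9830 = -8*(-34)/9830 = 272*(1/9830) = 136/4915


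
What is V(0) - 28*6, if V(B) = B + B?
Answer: -168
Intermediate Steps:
V(B) = 2*B
V(0) - 28*6 = 2*0 - 28*6 = 0 - 168 = -168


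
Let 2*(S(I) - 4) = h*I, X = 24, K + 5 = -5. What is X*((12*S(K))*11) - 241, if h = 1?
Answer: -3409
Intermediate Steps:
K = -10 (K = -5 - 5 = -10)
S(I) = 4 + I/2 (S(I) = 4 + (1*I)/2 = 4 + I/2)
X*((12*S(K))*11) - 241 = 24*((12*(4 + (1/2)*(-10)))*11) - 241 = 24*((12*(4 - 5))*11) - 241 = 24*((12*(-1))*11) - 241 = 24*(-12*11) - 241 = 24*(-132) - 241 = -3168 - 241 = -3409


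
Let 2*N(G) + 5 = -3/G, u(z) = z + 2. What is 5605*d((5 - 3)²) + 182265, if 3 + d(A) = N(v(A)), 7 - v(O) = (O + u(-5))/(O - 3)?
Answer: 600145/4 ≈ 1.5004e+5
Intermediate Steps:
u(z) = 2 + z
v(O) = 6 (v(O) = 7 - (O + (2 - 5))/(O - 3) = 7 - (O - 3)/(-3 + O) = 7 - (-3 + O)/(-3 + O) = 7 - 1*1 = 7 - 1 = 6)
N(G) = -5/2 - 3/(2*G) (N(G) = -5/2 + (-3/G)/2 = -5/2 - 3/(2*G))
d(A) = -23/4 (d(A) = -3 + (½)*(-3 - 5*6)/6 = -3 + (½)*(⅙)*(-3 - 30) = -3 + (½)*(⅙)*(-33) = -3 - 11/4 = -23/4)
5605*d((5 - 3)²) + 182265 = 5605*(-23/4) + 182265 = -128915/4 + 182265 = 600145/4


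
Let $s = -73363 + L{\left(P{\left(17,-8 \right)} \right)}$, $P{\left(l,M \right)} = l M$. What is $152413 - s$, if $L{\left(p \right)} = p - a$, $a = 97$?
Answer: $226009$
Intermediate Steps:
$P{\left(l,M \right)} = M l$
$L{\left(p \right)} = -97 + p$ ($L{\left(p \right)} = p - 97 = -97 + p$)
$s = -73596$ ($s = -73363 - 233 = -73596$)
$152413 - s = 152413 - -73596 = 152413 + 73596 = 226009$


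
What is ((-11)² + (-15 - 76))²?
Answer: 900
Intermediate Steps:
((-11)² + (-15 - 76))² = (121 - 91)² = 30² = 900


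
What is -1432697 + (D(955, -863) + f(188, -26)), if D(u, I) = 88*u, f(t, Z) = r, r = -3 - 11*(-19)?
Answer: -1348451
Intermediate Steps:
r = 206 (r = -3 + 209 = 206)
f(t, Z) = 206
-1432697 + (D(955, -863) + f(188, -26)) = -1432697 + (88*955 + 206) = -1432697 + (84040 + 206) = -1432697 + 84246 = -1348451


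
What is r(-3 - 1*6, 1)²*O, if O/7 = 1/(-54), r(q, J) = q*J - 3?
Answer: -56/3 ≈ -18.667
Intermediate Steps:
r(q, J) = -3 + J*q (r(q, J) = J*q - 3 = -3 + J*q)
O = -7/54 (O = 7/(-54) = 7*(-1/54) = -7/54 ≈ -0.12963)
r(-3 - 1*6, 1)²*O = (-3 + 1*(-3 - 1*6))²*(-7/54) = (-3 + 1*(-3 - 6))²*(-7/54) = (-3 + 1*(-9))²*(-7/54) = (-3 - 9)²*(-7/54) = (-12)²*(-7/54) = 144*(-7/54) = -56/3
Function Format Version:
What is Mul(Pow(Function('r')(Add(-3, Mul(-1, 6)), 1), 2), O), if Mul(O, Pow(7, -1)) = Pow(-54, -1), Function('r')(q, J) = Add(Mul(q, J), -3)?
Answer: Rational(-56, 3) ≈ -18.667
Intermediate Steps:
Function('r')(q, J) = Add(-3, Mul(J, q)) (Function('r')(q, J) = Add(Mul(J, q), -3) = Add(-3, Mul(J, q)))
O = Rational(-7, 54) (O = Mul(7, Pow(-54, -1)) = Mul(7, Rational(-1, 54)) = Rational(-7, 54) ≈ -0.12963)
Mul(Pow(Function('r')(Add(-3, Mul(-1, 6)), 1), 2), O) = Mul(Pow(Add(-3, Mul(1, Add(-3, Mul(-1, 6)))), 2), Rational(-7, 54)) = Mul(Pow(Add(-3, Mul(1, Add(-3, -6))), 2), Rational(-7, 54)) = Mul(Pow(Add(-3, Mul(1, -9)), 2), Rational(-7, 54)) = Mul(Pow(Add(-3, -9), 2), Rational(-7, 54)) = Mul(Pow(-12, 2), Rational(-7, 54)) = Mul(144, Rational(-7, 54)) = Rational(-56, 3)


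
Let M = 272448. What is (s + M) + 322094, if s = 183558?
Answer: 778100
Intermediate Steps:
(s + M) + 322094 = (183558 + 272448) + 322094 = 456006 + 322094 = 778100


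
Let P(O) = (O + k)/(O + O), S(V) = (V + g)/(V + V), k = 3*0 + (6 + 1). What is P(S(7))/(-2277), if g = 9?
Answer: -19/12144 ≈ -0.0015646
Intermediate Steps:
k = 7 (k = 0 + 7 = 7)
S(V) = (9 + V)/(2*V) (S(V) = (V + 9)/(V + V) = (9 + V)/((2*V)) = (9 + V)*(1/(2*V)) = (9 + V)/(2*V))
P(O) = (7 + O)/(2*O) (P(O) = (O + 7)/(O + O) = (7 + O)/((2*O)) = (7 + O)*(1/(2*O)) = (7 + O)/(2*O))
P(S(7))/(-2277) = ((7 + (1/2)*(9 + 7)/7)/(2*(((1/2)*(9 + 7)/7))))/(-2277) = ((7 + (1/2)*(1/7)*16)/(2*(((1/2)*(1/7)*16))))*(-1/2277) = ((7 + 8/7)/(2*(8/7)))*(-1/2277) = ((1/2)*(7/8)*(57/7))*(-1/2277) = (57/16)*(-1/2277) = -19/12144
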